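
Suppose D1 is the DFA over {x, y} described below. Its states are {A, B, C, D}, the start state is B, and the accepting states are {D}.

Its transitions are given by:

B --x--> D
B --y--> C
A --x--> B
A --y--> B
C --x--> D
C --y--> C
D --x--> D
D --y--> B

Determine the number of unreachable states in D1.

1

BFS from B reaches {B, C, D}; the 1 state(s) A are never visited.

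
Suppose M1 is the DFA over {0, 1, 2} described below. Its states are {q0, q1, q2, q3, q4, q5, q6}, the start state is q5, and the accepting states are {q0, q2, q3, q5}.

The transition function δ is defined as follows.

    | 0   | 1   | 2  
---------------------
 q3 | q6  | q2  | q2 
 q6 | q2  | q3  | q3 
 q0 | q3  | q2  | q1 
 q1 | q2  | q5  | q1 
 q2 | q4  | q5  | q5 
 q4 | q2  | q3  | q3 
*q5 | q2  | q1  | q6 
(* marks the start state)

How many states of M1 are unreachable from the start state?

Starting at q5 and following transitions, the reachable set is {q1, q2, q3, q4, q5, q6}. That leaves q0 unreachable — 1 in total.

1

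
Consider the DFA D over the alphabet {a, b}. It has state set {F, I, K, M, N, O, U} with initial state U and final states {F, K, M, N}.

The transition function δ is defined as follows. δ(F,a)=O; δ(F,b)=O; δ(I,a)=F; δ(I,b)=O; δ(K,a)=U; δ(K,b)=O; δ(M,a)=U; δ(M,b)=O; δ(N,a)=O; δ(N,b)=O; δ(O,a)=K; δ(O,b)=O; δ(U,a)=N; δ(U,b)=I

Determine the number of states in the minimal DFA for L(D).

Reachable states from the start: {F,I,K,N,O,U}. Unreachable: {M} — drop them.
Initial partition by acceptance: {F,K,N} | {I,O,U}.
The partition is now stable with 2 blocks: {F,K,N} | {I,O,U}.

2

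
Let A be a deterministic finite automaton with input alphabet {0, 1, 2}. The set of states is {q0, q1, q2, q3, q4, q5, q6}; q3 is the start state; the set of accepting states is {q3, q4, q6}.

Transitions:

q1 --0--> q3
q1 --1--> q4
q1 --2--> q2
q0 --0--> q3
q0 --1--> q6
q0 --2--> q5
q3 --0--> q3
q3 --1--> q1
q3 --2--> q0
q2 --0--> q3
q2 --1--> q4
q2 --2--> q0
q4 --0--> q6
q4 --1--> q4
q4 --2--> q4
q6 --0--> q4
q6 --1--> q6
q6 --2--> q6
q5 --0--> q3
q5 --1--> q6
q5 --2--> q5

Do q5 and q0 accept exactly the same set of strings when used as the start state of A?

Every state is reachable, so we keep all 7.
P0 = {q3,q4,q6} | {q0,q1,q2,q5}.
Split {q3,q4,q6} by δ(·,1) → {q4,q6} and {q3}.
Stable partition: {q4,q6} | {q0,q1,q2,q5} | {q3} — 3 equivalence classes.
q5 and q0 lie in the same block of the stable partition, so they are equivalent — no string distinguishes them.

Yes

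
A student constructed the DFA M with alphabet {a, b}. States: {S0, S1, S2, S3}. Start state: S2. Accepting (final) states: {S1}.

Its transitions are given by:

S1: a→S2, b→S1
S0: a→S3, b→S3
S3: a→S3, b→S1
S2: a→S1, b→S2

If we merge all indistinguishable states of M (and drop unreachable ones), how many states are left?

States {S0,S3} cannot be reached from the start state, so discard them.
Start with accepting vs non-accepting: {S1} | {S2}.
The partition is now stable with 2 blocks: {S1} | {S2}.

2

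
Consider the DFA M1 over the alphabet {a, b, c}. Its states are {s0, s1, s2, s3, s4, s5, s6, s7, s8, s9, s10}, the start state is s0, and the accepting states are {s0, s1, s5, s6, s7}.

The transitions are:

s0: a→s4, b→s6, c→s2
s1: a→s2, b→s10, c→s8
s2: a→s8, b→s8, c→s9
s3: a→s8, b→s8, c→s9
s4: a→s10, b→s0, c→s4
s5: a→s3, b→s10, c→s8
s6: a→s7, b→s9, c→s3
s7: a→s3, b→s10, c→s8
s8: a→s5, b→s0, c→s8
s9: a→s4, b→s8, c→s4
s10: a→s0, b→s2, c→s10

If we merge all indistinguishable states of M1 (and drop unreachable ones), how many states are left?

8

Reachable states from the start: {s0,s2,s3,s4,s5,s6,s7,s8,s9,s10}. Unreachable: {s1} — drop them.
Initial partition by acceptance: {s0,s5,s6,s7} | {s2,s3,s4,s8,s9,s10}.
Split {s0,s5,s6,s7} by δ(·,a) → {s0,s5,s7} and {s6}.
Split {s0,s5,s7} by δ(·,b) → {s5,s7} and {s0}.
On input a, block {s2,s3,s4,s8,s9,s10} splits into {s2,s3,s4,s9} and {s8} and {s10}.
Refine {s2,s3,s4,s9} on symbol a: members go to different blocks, giving {s2,s3} and {s4} and {s9}.
Stable partition: {s5,s7} | {s2,s3} | {s6} | {s0} | {s8} | {s10} | {s4} | {s9} — 8 equivalence classes.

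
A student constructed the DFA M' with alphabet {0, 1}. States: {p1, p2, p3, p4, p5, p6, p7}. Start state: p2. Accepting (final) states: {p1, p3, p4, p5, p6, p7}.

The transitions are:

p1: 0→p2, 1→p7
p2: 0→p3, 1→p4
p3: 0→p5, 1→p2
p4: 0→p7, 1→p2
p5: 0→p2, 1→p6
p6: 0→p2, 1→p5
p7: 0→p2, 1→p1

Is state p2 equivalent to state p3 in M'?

No

Every state is reachable, so we keep all 7.
Initial partition by acceptance: {p1,p3,p4,p5,p6,p7} | {p2}.
On input 0, block {p1,p3,p4,p5,p6,p7} splits into {p1,p5,p6,p7} and {p3,p4}.
Stable partition: {p1,p5,p6,p7} | {p2} | {p3,p4} — 3 equivalence classes.
p2 and p3 end up in different blocks, so they are distinguishable. For instance, the string 'ε' is accepted from only p3.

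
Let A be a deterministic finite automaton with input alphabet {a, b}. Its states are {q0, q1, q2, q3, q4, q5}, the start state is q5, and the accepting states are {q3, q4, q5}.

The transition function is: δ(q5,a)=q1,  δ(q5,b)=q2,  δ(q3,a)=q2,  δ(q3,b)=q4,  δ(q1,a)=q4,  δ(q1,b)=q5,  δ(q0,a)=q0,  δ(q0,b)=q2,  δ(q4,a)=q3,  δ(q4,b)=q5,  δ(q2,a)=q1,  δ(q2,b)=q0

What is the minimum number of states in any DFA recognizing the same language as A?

P0 = {q3,q4,q5} | {q0,q1,q2}.
Split {q3,q4,q5} by δ(·,a) → {q3,q5} and {q4}.
Split {q3,q5} by δ(·,b) → {q3} and {q5}.
Refine {q0,q1,q2} on symbol a: members go to different blocks, giving {q0,q2} and {q1}.
On input a, block {q0,q2} splits into {q0} and {q2}.
Stable partition: {q3} | {q0} | {q4} | {q5} | {q1} | {q2} — 6 equivalence classes.

6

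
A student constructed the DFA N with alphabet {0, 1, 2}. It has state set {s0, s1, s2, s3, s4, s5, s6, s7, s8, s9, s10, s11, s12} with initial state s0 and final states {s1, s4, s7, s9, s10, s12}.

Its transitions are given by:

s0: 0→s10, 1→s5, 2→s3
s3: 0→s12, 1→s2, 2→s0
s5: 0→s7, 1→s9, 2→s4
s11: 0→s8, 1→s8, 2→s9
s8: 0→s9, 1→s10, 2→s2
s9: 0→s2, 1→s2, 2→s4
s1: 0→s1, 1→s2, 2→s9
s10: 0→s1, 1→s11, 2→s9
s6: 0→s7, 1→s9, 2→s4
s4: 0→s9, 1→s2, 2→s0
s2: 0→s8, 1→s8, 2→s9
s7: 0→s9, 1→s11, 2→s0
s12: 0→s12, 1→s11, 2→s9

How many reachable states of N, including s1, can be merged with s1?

Reachable states from the start: {s0,s1,s2,s3,s4,s5,s7,s8,s9,s10,s11,s12}. Unreachable: {s6} — drop them.
Initial partition by acceptance: {s1,s4,s7,s9,s10,s12} | {s0,s2,s3,s5,s8,s11}.
Split {s1,s4,s7,s9,s10,s12} by δ(·,0) → {s1,s4,s7,s10,s12} and {s9}.
Refine {s1,s4,s7,s10,s12} on symbol 0: members go to different blocks, giving {s1,s10,s12} and {s4,s7}.
Split {s0,s2,s3,s5,s8,s11} by δ(·,0) → {s0,s3} and {s2,s11} and {s5} and {s8}.
On input 1, block {s0,s3} splits into {s0} and {s3}.
Stable partition: {s1,s10,s12} | {s0} | {s9} | {s4,s7} | {s2,s11} | {s5} | {s8} | {s3} — 8 equivalence classes.
State s1 belongs to the block {s1,s10,s12}, which has 3 states.

3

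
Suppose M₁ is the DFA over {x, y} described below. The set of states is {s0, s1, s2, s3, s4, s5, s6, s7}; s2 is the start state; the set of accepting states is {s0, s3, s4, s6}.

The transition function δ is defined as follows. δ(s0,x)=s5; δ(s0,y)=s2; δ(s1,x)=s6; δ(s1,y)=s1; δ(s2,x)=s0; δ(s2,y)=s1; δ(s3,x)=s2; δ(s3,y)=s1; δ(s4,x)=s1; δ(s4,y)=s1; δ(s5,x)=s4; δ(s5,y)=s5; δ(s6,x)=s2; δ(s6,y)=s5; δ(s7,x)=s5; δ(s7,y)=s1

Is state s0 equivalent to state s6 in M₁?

Yes

Reachable states from the start: {s0,s1,s2,s4,s5,s6}. Unreachable: {s3,s7} — drop them.
P0 = {s0,s4,s6} | {s1,s2,s5}.
Stable partition: {s0,s4,s6} | {s1,s2,s5} — 2 equivalence classes.
s0 and s6 lie in the same block of the stable partition, so they are equivalent — no string distinguishes them.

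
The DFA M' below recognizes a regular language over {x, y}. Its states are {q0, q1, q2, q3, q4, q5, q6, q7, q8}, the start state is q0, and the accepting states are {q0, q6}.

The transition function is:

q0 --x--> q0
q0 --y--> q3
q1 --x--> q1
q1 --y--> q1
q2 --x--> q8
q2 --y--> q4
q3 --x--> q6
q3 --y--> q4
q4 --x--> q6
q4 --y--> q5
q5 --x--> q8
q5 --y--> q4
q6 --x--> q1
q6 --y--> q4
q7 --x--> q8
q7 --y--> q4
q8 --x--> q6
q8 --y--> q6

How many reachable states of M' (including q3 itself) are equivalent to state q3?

1

Reachable states from the start: {q0,q1,q3,q4,q5,q6,q8}. Unreachable: {q2,q7} — drop them.
Initial partition by acceptance: {q0,q6} | {q1,q3,q4,q5,q8}.
Split {q0,q6} by δ(·,x) → {q0} and {q6}.
Split {q1,q3,q4,q5,q8} by δ(·,x) → {q3,q4,q8} and {q1,q5}.
Split {q3,q4,q8} by δ(·,y) → {q3} and {q4} and {q8}.
Split {q1,q5} by δ(·,x) → {q1} and {q5}.
The partition is now stable with 7 blocks: {q0} | {q3} | {q6} | {q1} | {q4} | {q8} | {q5}.
State q3 belongs to the block {q3}, which has 1 states.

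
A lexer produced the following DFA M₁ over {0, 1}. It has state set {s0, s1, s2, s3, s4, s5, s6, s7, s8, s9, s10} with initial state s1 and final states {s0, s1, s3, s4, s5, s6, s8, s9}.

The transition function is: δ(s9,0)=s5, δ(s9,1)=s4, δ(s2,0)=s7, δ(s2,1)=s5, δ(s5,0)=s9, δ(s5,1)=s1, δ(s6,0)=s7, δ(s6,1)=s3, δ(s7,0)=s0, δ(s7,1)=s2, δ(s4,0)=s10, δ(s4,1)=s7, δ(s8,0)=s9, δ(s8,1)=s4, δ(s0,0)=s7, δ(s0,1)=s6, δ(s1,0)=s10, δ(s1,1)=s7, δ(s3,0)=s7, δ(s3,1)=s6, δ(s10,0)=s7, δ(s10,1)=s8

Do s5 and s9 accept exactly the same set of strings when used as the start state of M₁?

All states are reachable from the start state.
Start with accepting vs non-accepting: {s0,s1,s3,s4,s5,s6,s8,s9} | {s2,s7,s10}.
Split {s0,s1,s3,s4,s5,s6,s8,s9} by δ(·,0) → {s0,s1,s3,s4,s6} and {s5,s8,s9}.
Split {s0,s1,s3,s4,s6} by δ(·,1) → {s0,s3,s6} and {s1,s4}.
Split {s2,s7,s10} by δ(·,0) → {s2,s10} and {s7}.
No further refinement is possible. Final partition (5 blocks): {s0,s3,s6} | {s2,s10} | {s5,s8,s9} | {s1,s4} | {s7}.
s5 and s9 lie in the same block of the stable partition, so they are equivalent — no string distinguishes them.

Yes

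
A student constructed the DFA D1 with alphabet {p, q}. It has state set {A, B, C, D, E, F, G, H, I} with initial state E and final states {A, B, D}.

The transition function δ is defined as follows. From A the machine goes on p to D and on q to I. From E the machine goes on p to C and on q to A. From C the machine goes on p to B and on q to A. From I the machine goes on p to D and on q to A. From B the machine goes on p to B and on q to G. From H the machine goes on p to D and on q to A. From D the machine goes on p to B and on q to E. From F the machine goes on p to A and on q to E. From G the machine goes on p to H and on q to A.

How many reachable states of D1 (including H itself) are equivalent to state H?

3

States {F} cannot be reached from the start state, so discard them.
Start with accepting vs non-accepting: {A,B,D} | {C,E,G,H,I}.
Refine {C,E,G,H,I} on symbol p: members go to different blocks, giving {C,H,I} and {E,G}.
Refine {A,B,D} on symbol q: members go to different blocks, giving {B,D} and {A}.
The partition is now stable with 4 blocks: {B,D} | {C,H,I} | {E,G} | {A}.
The equivalence class containing H is {C,H,I}, of size 3.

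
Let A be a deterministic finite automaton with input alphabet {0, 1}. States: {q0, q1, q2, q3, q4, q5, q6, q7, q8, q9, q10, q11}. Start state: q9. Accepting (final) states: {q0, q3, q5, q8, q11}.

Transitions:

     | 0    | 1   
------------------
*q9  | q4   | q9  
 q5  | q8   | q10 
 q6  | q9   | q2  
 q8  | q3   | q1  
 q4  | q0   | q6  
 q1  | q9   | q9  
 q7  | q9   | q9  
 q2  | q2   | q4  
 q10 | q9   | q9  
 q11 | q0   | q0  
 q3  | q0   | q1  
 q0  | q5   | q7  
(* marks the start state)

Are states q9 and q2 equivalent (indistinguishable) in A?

Reachable states from the start: {q0,q1,q2,q3,q4,q5,q6,q7,q8,q9,q10}. Unreachable: {q11} — drop them.
P0 = {q0,q3,q5,q8} | {q1,q2,q4,q6,q7,q9,q10}.
On input 0, block {q1,q2,q4,q6,q7,q9,q10} splits into {q1,q2,q6,q7,q9,q10} and {q4}.
On input 0, block {q1,q2,q6,q7,q9,q10} splits into {q1,q2,q6,q7,q10} and {q9}.
Refine {q1,q2,q6,q7,q10} on symbol 0: members go to different blocks, giving {q1,q6,q7,q10} and {q2}.
Split {q1,q6,q7,q10} by δ(·,1) → {q1,q7,q10} and {q6}.
The partition is now stable with 6 blocks: {q0,q3,q5,q8} | {q1,q7,q10} | {q4} | {q9} | {q2} | {q6}.
q9 and q2 end up in different blocks, so they are distinguishable. For instance, the string '00' is accepted from only q9.

No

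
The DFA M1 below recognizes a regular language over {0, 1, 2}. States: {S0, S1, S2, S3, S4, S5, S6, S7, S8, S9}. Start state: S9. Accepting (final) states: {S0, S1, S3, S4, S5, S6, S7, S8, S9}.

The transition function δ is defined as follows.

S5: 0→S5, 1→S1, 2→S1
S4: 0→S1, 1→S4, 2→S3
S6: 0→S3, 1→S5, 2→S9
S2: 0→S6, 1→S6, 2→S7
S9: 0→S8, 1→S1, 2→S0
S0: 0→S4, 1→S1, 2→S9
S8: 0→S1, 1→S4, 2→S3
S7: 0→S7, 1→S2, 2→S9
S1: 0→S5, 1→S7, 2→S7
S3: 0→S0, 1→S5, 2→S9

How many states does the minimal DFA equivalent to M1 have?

8

All states are reachable from the start state.
Initial partition by acceptance: {S0,S1,S3,S4,S5,S6,S7,S8,S9} | {S2}.
On input 1, block {S0,S1,S3,S4,S5,S6,S7,S8,S9} splits into {S0,S1,S3,S4,S5,S6,S8,S9} and {S7}.
On input 1, block {S0,S1,S3,S4,S5,S6,S8,S9} splits into {S0,S3,S4,S5,S6,S8,S9} and {S1}.
On input 0, block {S0,S3,S4,S5,S6,S8,S9} splits into {S0,S3,S5,S6,S9} and {S4,S8}.
Split {S0,S3,S5,S6,S9} by δ(·,0) → {S3,S5,S6} and {S0,S9}.
Refine {S3,S5,S6} on symbol 0: members go to different blocks, giving {S5,S6} and {S3}.
Refine {S5,S6} on symbol 0: members go to different blocks, giving {S5} and {S6}.
Stable partition: {S5} | {S2} | {S7} | {S1} | {S4,S8} | {S0,S9} | {S3} | {S6} — 8 equivalence classes.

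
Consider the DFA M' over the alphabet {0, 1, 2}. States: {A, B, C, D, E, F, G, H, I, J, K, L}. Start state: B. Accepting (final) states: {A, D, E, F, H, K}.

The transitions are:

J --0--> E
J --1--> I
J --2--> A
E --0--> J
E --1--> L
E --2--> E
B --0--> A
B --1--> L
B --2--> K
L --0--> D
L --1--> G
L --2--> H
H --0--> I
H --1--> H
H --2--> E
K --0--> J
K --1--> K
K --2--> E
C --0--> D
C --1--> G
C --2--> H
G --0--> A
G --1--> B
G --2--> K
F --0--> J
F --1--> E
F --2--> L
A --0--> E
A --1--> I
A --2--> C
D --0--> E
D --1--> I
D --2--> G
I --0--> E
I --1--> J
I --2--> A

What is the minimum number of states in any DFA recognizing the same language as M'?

5

States {F} cannot be reached from the start state, so discard them.
P0 = {A,D,E,H,K} | {B,C,G,I,J,L}.
Split {A,D,E,H,K} by δ(·,0) → {E,H,K} and {A,D}.
On input 1, block {E,H,K} splits into {H,K} and {E}.
On input 0, block {B,C,G,I,J,L} splits into {B,C,G,L} and {I,J}.
The partition is now stable with 5 blocks: {H,K} | {B,C,G,L} | {A,D} | {E} | {I,J}.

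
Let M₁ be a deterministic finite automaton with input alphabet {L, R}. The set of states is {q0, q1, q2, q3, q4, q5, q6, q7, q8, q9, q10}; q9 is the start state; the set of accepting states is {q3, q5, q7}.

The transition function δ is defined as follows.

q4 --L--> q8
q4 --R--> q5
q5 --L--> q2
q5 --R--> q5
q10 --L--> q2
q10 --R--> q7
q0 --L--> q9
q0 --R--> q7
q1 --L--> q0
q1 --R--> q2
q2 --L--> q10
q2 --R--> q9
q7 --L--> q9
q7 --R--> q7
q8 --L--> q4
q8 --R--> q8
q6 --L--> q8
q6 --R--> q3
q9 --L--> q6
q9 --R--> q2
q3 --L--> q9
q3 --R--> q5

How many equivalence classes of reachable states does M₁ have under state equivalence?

3

First remove the unreachable states {q0,q1}; 9 states remain.
Initial partition by acceptance: {q3,q5,q7} | {q2,q4,q6,q8,q9,q10}.
On input R, block {q2,q4,q6,q8,q9,q10} splits into {q2,q8,q9} and {q4,q6,q10}.
The partition is now stable with 3 blocks: {q3,q5,q7} | {q2,q8,q9} | {q4,q6,q10}.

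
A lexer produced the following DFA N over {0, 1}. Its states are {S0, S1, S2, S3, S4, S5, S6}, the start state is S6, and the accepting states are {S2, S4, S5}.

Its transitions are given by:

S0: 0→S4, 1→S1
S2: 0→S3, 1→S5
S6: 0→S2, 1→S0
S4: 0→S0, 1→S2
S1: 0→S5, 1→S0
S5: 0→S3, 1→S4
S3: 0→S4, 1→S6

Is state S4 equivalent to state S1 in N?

All states are reachable from the start state.
P0 = {S2,S4,S5} | {S0,S1,S3,S6}.
Stable partition: {S2,S4,S5} | {S0,S1,S3,S6} — 2 equivalence classes.
S4 and S1 end up in different blocks, so they are distinguishable. For instance, the string 'ε' is accepted from only S4.

No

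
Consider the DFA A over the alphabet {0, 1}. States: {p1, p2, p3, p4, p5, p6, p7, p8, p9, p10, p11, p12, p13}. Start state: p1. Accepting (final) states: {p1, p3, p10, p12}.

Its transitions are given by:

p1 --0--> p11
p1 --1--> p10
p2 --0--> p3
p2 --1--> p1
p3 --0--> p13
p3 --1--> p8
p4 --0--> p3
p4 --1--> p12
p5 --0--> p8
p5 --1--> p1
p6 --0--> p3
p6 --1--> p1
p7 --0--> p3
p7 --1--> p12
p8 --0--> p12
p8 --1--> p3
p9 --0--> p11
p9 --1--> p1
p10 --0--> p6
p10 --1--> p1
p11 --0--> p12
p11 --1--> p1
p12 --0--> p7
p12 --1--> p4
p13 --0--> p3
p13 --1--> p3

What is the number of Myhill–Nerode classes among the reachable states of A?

4

First remove the unreachable states {p2,p5,p9}; 10 states remain.
Initial partition by acceptance: {p1,p3,p10,p12} | {p4,p6,p7,p8,p11,p13}.
On input 1, block {p1,p3,p10,p12} splits into {p1,p10} and {p3,p12}.
Refine {p4,p6,p7,p8,p11,p13} on symbol 1: members go to different blocks, giving {p4,p7,p8,p13} and {p6,p11}.
Stable partition: {p1,p10} | {p4,p7,p8,p13} | {p3,p12} | {p6,p11} — 4 equivalence classes.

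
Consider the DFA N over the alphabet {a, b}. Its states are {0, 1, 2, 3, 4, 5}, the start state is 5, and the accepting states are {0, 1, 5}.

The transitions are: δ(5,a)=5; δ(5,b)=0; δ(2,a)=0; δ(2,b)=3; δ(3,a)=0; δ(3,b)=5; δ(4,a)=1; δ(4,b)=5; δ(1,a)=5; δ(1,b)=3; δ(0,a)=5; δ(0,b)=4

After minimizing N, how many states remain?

3

States {2} cannot be reached from the start state, so discard them.
Start with accepting vs non-accepting: {0,1,5} | {3,4}.
On input b, block {0,1,5} splits into {0,1} and {5}.
The partition is now stable with 3 blocks: {0,1} | {3,4} | {5}.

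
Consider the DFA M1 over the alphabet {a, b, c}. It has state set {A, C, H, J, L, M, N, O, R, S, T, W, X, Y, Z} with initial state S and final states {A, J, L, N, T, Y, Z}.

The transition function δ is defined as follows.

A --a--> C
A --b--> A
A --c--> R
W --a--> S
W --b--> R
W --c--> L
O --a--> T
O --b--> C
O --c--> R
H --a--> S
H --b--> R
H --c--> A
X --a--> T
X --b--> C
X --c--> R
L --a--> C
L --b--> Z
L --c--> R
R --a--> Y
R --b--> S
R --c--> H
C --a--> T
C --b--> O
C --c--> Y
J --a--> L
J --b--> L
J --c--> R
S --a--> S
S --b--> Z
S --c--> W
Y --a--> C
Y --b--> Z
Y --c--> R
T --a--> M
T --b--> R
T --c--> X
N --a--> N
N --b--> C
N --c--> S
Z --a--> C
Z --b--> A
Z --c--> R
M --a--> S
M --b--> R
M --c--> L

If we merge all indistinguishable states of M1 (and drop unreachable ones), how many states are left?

First remove the unreachable states {J,N}; 13 states remain.
Start with accepting vs non-accepting: {A,L,T,Y,Z} | {C,H,M,O,R,S,W,X}.
Refine {A,L,T,Y,Z} on symbol b: members go to different blocks, giving {A,L,Y,Z} and {T}.
On input a, block {C,H,M,O,R,S,W,X} splits into {H,M,S,W} and {C,O,X} and {R}.
Split {H,M,S,W} by δ(·,b) → {H,M,W} and {S}.
Split {C,O,X} by δ(·,c) → {O,X} and {C}.
The partition is now stable with 7 blocks: {A,L,Y,Z} | {H,M,W} | {T} | {O,X} | {R} | {S} | {C}.

7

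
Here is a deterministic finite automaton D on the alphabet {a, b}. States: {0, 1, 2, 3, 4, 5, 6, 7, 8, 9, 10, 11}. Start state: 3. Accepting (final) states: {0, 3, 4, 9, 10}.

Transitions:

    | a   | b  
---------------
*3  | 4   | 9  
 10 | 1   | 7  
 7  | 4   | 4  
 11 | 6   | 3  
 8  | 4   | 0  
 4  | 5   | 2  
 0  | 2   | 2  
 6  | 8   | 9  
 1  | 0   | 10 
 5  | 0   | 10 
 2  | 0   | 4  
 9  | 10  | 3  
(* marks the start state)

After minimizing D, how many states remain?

3

States {6,8,11} cannot be reached from the start state, so discard them.
Initial partition by acceptance: {0,3,4,9,10} | {1,2,5,7}.
Refine {0,3,4,9,10} on symbol a: members go to different blocks, giving {0,4,10} and {3,9}.
No further refinement is possible. Final partition (3 blocks): {0,4,10} | {1,2,5,7} | {3,9}.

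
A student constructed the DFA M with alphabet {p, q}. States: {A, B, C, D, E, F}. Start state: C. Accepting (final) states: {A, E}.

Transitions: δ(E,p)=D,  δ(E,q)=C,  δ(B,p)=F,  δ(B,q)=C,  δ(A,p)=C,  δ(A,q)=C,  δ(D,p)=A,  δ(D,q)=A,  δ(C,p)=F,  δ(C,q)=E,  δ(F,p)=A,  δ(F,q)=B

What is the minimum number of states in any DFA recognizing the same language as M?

6

All states are reachable from the start state.
Start with accepting vs non-accepting: {A,E} | {B,C,D,F}.
Split {B,C,D,F} by δ(·,p) → {B,C} and {D,F}.
Split {A,E} by δ(·,p) → {A} and {E}.
Refine {B,C} on symbol q: members go to different blocks, giving {B} and {C}.
Refine {D,F} on symbol q: members go to different blocks, giving {D} and {F}.
The partition is now stable with 6 blocks: {A} | {B} | {D} | {E} | {C} | {F}.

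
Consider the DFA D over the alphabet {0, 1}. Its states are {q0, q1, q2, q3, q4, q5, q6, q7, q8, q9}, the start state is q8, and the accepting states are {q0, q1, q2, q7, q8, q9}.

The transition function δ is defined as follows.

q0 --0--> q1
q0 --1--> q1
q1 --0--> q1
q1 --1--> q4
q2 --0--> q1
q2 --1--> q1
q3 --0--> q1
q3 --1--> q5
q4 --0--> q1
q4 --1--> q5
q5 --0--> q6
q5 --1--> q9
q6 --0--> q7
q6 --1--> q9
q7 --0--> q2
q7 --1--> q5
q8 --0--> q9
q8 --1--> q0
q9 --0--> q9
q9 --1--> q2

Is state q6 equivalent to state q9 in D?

Reachable states from the start: {q0,q1,q2,q4,q5,q6,q7,q8,q9}. Unreachable: {q3} — drop them.
Initial partition by acceptance: {q0,q1,q2,q7,q8,q9} | {q4,q5,q6}.
On input 1, block {q0,q1,q2,q7,q8,q9} splits into {q0,q2,q8,q9} and {q1,q7}.
On input 0, block {q0,q2,q8,q9} splits into {q0,q2} and {q8,q9}.
On input 0, block {q4,q5,q6} splits into {q4,q6} and {q5}.
Refine {q4,q6} on symbol 1: members go to different blocks, giving {q4} and {q6}.
Split {q1,q7} by δ(·,0) → {q1} and {q7}.
The partition is now stable with 7 blocks: {q0,q2} | {q4} | {q1} | {q8,q9} | {q5} | {q6} | {q7}.
q6 and q9 end up in different blocks, so they are distinguishable. For instance, the string 'ε' is accepted from only q9.

No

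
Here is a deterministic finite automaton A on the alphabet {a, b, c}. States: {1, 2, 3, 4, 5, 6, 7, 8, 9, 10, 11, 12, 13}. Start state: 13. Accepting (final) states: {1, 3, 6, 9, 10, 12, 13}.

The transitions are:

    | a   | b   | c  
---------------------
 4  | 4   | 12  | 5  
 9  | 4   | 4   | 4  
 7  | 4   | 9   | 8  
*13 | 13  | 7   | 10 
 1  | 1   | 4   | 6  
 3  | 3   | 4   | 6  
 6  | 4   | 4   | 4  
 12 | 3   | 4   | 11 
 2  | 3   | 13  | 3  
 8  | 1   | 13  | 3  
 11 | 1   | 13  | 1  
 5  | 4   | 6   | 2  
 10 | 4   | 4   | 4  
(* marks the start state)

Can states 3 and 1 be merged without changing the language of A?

All states are reachable from the start state.
Start with accepting vs non-accepting: {1,3,6,9,10,12,13} | {2,4,5,7,8,11}.
Refine {1,3,6,9,10,12,13} on symbol a: members go to different blocks, giving {1,3,12,13} and {6,9,10}.
Split {1,3,12,13} by δ(·,c) → {1,3,13} and {12}.
On input a, block {2,4,5,7,8,11} splits into {2,8,11} and {4,5,7}.
Refine {4,5,7} on symbol b: members go to different blocks, giving {5,7} and {4}.
Refine {1,3,13} on symbol b: members go to different blocks, giving {1,3} and {13}.
The partition is now stable with 7 blocks: {1,3} | {2,8,11} | {6,9,10} | {12} | {5,7} | {4} | {13}.
3 and 1 lie in the same block of the stable partition, so they are equivalent — no string distinguishes them.

Yes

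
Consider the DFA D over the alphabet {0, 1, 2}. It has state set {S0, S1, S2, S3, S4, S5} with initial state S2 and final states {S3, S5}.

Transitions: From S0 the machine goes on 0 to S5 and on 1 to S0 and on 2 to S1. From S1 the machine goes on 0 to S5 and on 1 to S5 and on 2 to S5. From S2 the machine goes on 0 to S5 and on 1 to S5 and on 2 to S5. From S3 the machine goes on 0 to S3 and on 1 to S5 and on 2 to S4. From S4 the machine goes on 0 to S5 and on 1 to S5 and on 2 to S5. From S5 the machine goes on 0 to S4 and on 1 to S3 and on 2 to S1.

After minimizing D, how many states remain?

3

States {S0} cannot be reached from the start state, so discard them.
P0 = {S3,S5} | {S1,S2,S4}.
Split {S3,S5} by δ(·,0) → {S3} and {S5}.
The partition is now stable with 3 blocks: {S3} | {S1,S2,S4} | {S5}.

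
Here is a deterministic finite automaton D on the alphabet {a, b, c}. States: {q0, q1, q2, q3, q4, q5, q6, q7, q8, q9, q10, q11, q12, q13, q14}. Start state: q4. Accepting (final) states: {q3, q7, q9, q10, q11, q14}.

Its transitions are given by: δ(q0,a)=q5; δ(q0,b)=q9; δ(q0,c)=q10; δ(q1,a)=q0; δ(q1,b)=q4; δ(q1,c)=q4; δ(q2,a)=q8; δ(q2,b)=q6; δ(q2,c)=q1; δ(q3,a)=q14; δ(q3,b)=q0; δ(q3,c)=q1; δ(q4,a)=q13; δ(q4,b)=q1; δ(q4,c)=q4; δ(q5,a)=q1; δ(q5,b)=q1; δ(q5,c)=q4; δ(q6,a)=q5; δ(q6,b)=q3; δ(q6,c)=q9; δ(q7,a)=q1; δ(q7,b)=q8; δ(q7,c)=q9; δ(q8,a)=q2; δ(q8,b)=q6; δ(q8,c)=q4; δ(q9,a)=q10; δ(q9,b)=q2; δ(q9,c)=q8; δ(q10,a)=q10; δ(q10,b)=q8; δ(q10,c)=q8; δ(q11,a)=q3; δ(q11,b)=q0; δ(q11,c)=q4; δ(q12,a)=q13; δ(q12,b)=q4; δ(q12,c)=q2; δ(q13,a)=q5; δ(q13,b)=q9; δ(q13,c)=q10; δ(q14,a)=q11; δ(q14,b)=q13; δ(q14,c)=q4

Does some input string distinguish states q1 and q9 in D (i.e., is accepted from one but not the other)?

Yes

Reachable states from the start: {q0,q1,q2,q3,q4,q5,q6,q8,q9,q10,q11,q13,q14}. Unreachable: {q7,q12} — drop them.
P0 = {q3,q9,q10,q11,q14} | {q0,q1,q2,q4,q5,q6,q8,q13}.
On input b, block {q0,q1,q2,q4,q5,q6,q8,q13} splits into {q1,q2,q4,q5,q8} and {q0,q6,q13}.
Refine {q3,q9,q10,q11,q14} on symbol b: members go to different blocks, giving {q3,q11,q14} and {q9,q10}.
Refine {q1,q2,q4,q5,q8} on symbol a: members go to different blocks, giving {q2,q5,q8} and {q1,q4}.
Split {q2,q5,q8} by δ(·,a) → {q2,q8} and {q5}.
On input b, block {q0,q6,q13} splits into {q0,q13} and {q6}.
Stable partition: {q3,q11,q14} | {q2,q8} | {q0,q13} | {q9,q10} | {q1,q4} | {q5} | {q6} — 7 equivalence classes.
q1 and q9 end up in different blocks, so they are distinguishable. For instance, the string 'ε' is accepted from only q9.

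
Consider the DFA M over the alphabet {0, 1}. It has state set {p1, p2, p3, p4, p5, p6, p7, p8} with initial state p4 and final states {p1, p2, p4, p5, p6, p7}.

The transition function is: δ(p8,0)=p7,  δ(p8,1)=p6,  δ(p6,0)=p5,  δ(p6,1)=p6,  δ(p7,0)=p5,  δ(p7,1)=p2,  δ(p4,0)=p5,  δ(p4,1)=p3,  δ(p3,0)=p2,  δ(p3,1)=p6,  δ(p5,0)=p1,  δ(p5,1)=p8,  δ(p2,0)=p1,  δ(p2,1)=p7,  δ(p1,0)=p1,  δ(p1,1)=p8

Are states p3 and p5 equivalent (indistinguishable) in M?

Every state is reachable, so we keep all 8.
Start with accepting vs non-accepting: {p1,p2,p4,p5,p6,p7} | {p3,p8}.
On input 1, block {p1,p2,p4,p5,p6,p7} splits into {p1,p4,p5} and {p2,p6,p7}.
No further refinement is possible. Final partition (3 blocks): {p1,p4,p5} | {p3,p8} | {p2,p6,p7}.
p3 and p5 end up in different blocks, so they are distinguishable. For instance, the string 'ε' is accepted from only p5.

No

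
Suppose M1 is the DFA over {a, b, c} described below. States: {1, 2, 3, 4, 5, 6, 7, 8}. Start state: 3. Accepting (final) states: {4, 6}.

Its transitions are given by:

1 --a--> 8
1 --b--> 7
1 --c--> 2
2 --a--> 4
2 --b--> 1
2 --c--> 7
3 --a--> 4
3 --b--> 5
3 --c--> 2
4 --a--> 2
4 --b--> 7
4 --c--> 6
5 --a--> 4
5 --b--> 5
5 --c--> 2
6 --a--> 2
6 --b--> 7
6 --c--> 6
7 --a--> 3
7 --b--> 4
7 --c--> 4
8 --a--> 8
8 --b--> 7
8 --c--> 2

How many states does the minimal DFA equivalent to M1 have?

All states are reachable from the start state.
Start with accepting vs non-accepting: {4,6} | {1,2,3,5,7,8}.
On input a, block {1,2,3,5,7,8} splits into {1,7,8} and {2,3,5}.
On input a, block {1,7,8} splits into {1,8} and {7}.
On input b, block {2,3,5} splits into {3,5} and {2}.
The partition is now stable with 5 blocks: {4,6} | {1,8} | {3,5} | {7} | {2}.

5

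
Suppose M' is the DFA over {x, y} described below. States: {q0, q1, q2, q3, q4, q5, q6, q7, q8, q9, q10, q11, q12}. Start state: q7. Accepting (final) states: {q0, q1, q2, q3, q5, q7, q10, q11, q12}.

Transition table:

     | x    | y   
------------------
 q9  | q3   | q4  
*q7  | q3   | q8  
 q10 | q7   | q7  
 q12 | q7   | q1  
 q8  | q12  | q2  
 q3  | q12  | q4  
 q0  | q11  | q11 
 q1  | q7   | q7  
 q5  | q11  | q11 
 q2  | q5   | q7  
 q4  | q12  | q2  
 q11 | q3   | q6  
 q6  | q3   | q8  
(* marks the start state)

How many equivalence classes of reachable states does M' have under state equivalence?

9

States {q0,q9,q10} cannot be reached from the start state, so discard them.
Start with accepting vs non-accepting: {q1,q2,q3,q5,q7,q11,q12} | {q4,q6,q8}.
Split {q1,q2,q3,q5,q7,q11,q12} by δ(·,y) → {q1,q2,q5,q12} and {q3,q7,q11}.
On input x, block {q1,q2,q5,q12} splits into {q1,q5,q12} and {q2}.
Split {q1,q5,q12} by δ(·,y) → {q1,q5} and {q12}.
Split {q4,q6,q8} by δ(·,x) → {q4,q8} and {q6}.
On input x, block {q3,q7,q11} splits into {q7,q11} and {q3}.
On input y, block {q7,q11} splits into {q7} and {q11}.
Split {q1,q5} by δ(·,x) → {q1} and {q5}.
The partition is now stable with 9 blocks: {q1} | {q4,q8} | {q7} | {q2} | {q12} | {q6} | {q3} | {q11} | {q5}.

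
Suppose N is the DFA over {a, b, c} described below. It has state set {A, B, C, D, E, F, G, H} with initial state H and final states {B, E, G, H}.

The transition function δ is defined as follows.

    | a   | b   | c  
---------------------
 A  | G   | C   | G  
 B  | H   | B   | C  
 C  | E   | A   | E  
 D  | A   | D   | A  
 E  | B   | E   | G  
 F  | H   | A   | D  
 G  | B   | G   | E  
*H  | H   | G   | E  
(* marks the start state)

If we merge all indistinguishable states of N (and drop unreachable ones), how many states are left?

First remove the unreachable states {D,F}; 6 states remain.
P0 = {B,E,G,H} | {A,C}.
Refine {B,E,G,H} on symbol c: members go to different blocks, giving {E,G,H} and {B}.
On input a, block {E,G,H} splits into {E,G} and {H}.
Stable partition: {E,G} | {A,C} | {B} | {H} — 4 equivalence classes.

4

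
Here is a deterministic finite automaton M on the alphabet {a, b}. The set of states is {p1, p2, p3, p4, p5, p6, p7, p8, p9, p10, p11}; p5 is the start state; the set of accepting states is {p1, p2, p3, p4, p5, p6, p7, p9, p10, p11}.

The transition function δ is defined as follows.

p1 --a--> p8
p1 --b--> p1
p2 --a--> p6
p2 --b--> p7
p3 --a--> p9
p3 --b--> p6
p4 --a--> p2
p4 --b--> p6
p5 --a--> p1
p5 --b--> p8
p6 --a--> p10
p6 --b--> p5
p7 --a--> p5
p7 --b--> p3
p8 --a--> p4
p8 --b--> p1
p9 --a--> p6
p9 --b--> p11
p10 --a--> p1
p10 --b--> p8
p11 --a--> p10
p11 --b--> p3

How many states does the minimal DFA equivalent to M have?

7

Initial partition by acceptance: {p1,p2,p3,p4,p5,p6,p7,p9,p10,p11} | {p8}.
Split {p1,p2,p3,p4,p5,p6,p7,p9,p10,p11} by δ(·,a) → {p2,p3,p4,p5,p6,p7,p9,p10,p11} and {p1}.
Split {p2,p3,p4,p5,p6,p7,p9,p10,p11} by δ(·,a) → {p2,p3,p4,p6,p7,p9,p11} and {p5,p10}.
On input a, block {p2,p3,p4,p6,p7,p9,p11} splits into {p2,p3,p4,p9} and {p6,p7,p11}.
On input a, block {p2,p3,p4,p9} splits into {p2,p9} and {p3,p4}.
Split {p6,p7,p11} by δ(·,b) → {p7,p11} and {p6}.
The partition is now stable with 7 blocks: {p2,p9} | {p8} | {p1} | {p5,p10} | {p7,p11} | {p3,p4} | {p6}.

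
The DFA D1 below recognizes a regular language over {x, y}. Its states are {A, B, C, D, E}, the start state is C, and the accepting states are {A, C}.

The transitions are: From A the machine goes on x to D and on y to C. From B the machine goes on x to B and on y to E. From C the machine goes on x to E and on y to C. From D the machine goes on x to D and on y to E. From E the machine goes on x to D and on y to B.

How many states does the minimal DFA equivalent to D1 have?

States {A} cannot be reached from the start state, so discard them.
Start with accepting vs non-accepting: {C} | {B,D,E}.
The partition is now stable with 2 blocks: {C} | {B,D,E}.

2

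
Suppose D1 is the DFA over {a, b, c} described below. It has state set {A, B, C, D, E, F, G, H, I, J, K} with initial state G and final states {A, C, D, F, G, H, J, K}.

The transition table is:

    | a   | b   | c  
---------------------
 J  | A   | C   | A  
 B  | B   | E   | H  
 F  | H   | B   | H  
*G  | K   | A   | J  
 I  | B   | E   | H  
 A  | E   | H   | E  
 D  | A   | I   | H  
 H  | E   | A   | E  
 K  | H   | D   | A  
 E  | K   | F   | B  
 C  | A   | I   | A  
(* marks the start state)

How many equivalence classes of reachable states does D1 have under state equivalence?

Every state is reachable, so we keep all 11.
Initial partition by acceptance: {A,C,D,F,G,H,J,K} | {B,E,I}.
On input a, block {A,C,D,F,G,H,J,K} splits into {C,D,F,G,J,K} and {A,H}.
On input a, block {C,D,F,G,J,K} splits into {C,D,F,J,K} and {G}.
Split {C,D,F,J,K} by δ(·,b) → {C,D,F} and {J,K}.
On input a, block {B,E,I} splits into {B,I} and {E}.
No further refinement is possible. Final partition (6 blocks): {C,D,F} | {B,I} | {A,H} | {G} | {J,K} | {E}.

6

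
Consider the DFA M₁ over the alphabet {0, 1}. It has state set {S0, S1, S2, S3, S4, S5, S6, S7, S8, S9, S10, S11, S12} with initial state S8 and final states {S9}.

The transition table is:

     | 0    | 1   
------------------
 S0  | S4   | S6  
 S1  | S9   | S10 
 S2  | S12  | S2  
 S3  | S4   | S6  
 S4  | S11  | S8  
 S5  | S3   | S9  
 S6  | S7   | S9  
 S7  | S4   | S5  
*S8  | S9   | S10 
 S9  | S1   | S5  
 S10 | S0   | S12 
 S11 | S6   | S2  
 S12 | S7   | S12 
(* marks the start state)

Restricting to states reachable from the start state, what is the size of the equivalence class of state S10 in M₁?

P0 = {S9} | {S0,S1,S2,S3,S4,S5,S6,S7,S8,S10,S11,S12}.
Split {S0,S1,S2,S3,S4,S5,S6,S7,S8,S10,S11,S12} by δ(·,0) → {S0,S2,S3,S4,S5,S6,S7,S10,S11,S12} and {S1,S8}.
Split {S0,S2,S3,S4,S5,S6,S7,S10,S11,S12} by δ(·,1) → {S0,S2,S3,S7,S10,S11,S12} and {S5,S6} and {S4}.
Refine {S0,S2,S3,S7,S10,S11,S12} on symbol 0: members go to different blocks, giving {S0,S3,S7} and {S2,S10,S12} and {S11}.
Split {S2,S10,S12} by δ(·,0) → {S10,S12} and {S2}.
The partition is now stable with 8 blocks: {S9} | {S0,S3,S7} | {S1,S8} | {S5,S6} | {S4} | {S10,S12} | {S11} | {S2}.
State S10 belongs to the block {S10,S12}, which has 2 states.

2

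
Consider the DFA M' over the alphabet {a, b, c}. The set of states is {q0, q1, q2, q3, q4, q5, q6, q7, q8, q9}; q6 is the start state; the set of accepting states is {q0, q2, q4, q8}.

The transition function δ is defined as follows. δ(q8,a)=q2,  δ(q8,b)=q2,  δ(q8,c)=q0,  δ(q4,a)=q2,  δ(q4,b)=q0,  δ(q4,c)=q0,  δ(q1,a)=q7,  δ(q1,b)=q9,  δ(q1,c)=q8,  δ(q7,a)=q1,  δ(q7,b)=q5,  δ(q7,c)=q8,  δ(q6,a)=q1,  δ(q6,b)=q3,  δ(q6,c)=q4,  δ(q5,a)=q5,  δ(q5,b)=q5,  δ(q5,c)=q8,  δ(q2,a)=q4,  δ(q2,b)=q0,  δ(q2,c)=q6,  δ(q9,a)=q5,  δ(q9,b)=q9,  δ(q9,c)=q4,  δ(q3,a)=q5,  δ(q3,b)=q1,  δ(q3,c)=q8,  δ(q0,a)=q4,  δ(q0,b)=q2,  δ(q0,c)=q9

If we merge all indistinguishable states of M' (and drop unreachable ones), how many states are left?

3

Every state is reachable, so we keep all 10.
Start with accepting vs non-accepting: {q0,q2,q4,q8} | {q1,q3,q5,q6,q7,q9}.
On input c, block {q0,q2,q4,q8} splits into {q0,q2} and {q4,q8}.
No further refinement is possible. Final partition (3 blocks): {q0,q2} | {q1,q3,q5,q6,q7,q9} | {q4,q8}.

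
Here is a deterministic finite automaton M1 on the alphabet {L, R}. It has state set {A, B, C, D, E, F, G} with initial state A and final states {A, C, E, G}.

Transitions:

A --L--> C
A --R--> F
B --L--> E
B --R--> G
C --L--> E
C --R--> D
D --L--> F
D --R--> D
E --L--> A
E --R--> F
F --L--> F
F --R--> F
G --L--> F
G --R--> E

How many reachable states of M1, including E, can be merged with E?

3

States {B,G} cannot be reached from the start state, so discard them.
Initial partition by acceptance: {A,C,E} | {D,F}.
Stable partition: {A,C,E} | {D,F} — 2 equivalence classes.
State E belongs to the block {A,C,E}, which has 3 states.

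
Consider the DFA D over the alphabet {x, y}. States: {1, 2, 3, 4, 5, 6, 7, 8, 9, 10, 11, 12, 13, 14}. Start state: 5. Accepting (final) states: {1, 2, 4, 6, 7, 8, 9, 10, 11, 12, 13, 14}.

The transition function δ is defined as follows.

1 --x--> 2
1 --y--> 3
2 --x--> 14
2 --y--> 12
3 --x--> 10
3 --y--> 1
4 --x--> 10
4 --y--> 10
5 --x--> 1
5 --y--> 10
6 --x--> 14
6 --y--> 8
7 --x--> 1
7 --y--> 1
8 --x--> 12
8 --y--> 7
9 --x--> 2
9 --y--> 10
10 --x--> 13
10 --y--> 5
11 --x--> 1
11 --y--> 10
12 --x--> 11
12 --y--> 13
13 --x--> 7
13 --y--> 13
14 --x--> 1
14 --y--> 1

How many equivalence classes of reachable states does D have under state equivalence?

4

Reachable states from the start: {1,2,3,5,7,10,11,12,13,14}. Unreachable: {4,6,8,9} — drop them.
Initial partition by acceptance: {1,2,7,10,11,12,13,14} | {3,5}.
Refine {1,2,7,10,11,12,13,14} on symbol y: members go to different blocks, giving {2,7,11,12,13,14} and {1,10}.
On input x, block {2,7,11,12,13,14} splits into {2,12,13} and {7,11,14}.
No further refinement is possible. Final partition (4 blocks): {2,12,13} | {3,5} | {1,10} | {7,11,14}.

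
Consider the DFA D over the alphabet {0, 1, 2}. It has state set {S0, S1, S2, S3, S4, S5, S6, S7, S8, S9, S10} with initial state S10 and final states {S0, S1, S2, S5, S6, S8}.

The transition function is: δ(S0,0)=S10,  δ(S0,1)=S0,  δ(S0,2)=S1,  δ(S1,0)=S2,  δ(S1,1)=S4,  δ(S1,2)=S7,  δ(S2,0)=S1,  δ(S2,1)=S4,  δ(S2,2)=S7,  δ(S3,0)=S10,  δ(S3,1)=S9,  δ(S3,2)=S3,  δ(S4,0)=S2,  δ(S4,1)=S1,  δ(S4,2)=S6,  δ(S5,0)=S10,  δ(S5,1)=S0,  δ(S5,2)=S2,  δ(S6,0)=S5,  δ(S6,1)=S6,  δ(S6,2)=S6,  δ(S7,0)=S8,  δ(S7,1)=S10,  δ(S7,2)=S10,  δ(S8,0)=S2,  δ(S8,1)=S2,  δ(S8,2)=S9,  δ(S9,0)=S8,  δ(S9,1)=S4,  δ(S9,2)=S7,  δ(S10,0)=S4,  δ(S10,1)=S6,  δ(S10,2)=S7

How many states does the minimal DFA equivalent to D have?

8

First remove the unreachable states {S3}; 10 states remain.
P0 = {S0,S1,S2,S5,S6,S8} | {S4,S7,S9,S10}.
Split {S0,S1,S2,S5,S6,S8} by δ(·,0) → {S1,S2,S6,S8} and {S0,S5}.
Split {S1,S2,S6,S8} by δ(·,0) → {S1,S2,S8} and {S6}.
Split {S1,S2,S8} by δ(·,1) → {S1,S2} and {S8}.
Split {S4,S7,S9,S10} by δ(·,0) → {S7,S9} and {S4} and {S10}.
On input 1, block {S7,S9} splits into {S7} and {S9}.
The partition is now stable with 8 blocks: {S1,S2} | {S7} | {S0,S5} | {S6} | {S8} | {S4} | {S10} | {S9}.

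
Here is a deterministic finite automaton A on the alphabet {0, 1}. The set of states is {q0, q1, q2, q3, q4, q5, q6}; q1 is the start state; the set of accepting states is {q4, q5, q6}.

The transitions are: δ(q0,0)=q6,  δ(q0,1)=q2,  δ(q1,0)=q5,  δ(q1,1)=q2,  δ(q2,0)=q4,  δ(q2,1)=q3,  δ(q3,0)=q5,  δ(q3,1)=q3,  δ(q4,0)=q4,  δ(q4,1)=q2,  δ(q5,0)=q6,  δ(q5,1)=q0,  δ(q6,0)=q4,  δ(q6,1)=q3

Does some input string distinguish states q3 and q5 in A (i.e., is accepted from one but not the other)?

Yes

All states are reachable from the start state.
P0 = {q4,q5,q6} | {q0,q1,q2,q3}.
The partition is now stable with 2 blocks: {q4,q5,q6} | {q0,q1,q2,q3}.
q3 and q5 end up in different blocks, so they are distinguishable. For instance, the string 'ε' is accepted from only q5.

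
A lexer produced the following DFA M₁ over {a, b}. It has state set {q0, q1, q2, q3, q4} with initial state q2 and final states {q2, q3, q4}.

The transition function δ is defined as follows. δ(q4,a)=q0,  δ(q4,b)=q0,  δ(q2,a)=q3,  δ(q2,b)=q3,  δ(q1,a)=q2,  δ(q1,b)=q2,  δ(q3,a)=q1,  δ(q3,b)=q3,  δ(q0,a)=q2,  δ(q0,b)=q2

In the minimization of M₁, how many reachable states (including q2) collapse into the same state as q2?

First remove the unreachable states {q0,q4}; 3 states remain.
P0 = {q2,q3} | {q1}.
Split {q2,q3} by δ(·,a) → {q2} and {q3}.
No further refinement is possible. Final partition (3 blocks): {q2} | {q1} | {q3}.
State q2 belongs to the block {q2}, which has 1 states.

1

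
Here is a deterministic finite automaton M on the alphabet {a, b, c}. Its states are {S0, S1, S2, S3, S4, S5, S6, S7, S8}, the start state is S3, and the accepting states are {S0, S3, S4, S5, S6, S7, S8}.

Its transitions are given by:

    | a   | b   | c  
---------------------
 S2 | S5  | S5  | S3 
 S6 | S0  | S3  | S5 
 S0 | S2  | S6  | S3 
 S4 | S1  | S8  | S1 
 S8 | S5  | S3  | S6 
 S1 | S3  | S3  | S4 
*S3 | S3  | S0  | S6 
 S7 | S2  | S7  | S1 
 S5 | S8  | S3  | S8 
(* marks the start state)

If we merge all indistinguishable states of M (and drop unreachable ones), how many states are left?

6

States {S1,S4,S7} cannot be reached from the start state, so discard them.
P0 = {S0,S3,S5,S6,S8} | {S2}.
Split {S0,S3,S5,S6,S8} by δ(·,a) → {S3,S5,S6,S8} and {S0}.
On input a, block {S3,S5,S6,S8} splits into {S3,S5,S8} and {S6}.
Refine {S3,S5,S8} on symbol b: members go to different blocks, giving {S5,S8} and {S3}.
On input c, block {S5,S8} splits into {S5} and {S8}.
Stable partition: {S5} | {S2} | {S0} | {S6} | {S3} | {S8} — 6 equivalence classes.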